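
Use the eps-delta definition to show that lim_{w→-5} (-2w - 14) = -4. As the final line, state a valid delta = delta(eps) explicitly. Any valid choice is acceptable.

Suppose eps > 0. We need delta > 0 so that 0 < |w + 5| < delta implies |(-2w - 14) + 4| < eps.
|(-2w - 14) + 4| = |-2w - 10| = 2|w + 5|.
Thus it suffices that |w + 5| < eps/2.
Choosing delta = eps/2 gives |(-2w - 14) + 4| = 2|w + 5| < eps whenever |w + 5| < delta.

delta = eps/2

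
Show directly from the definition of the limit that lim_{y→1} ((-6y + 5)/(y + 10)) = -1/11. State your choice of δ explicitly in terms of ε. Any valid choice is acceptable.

δ = min(11/2, (121/130)ε)

Suppose ε > 0. We want δ > 0 with 0 < |y − 1| < δ ⇒ |(-6y + 5)/(y + 10) + 1/11| < ε.
Combining over a common denominator, (-6y + 5)/(y + 10) + 1/11 = [(-6y + 5)·11 − (-1)·(y + 10)] / [11·(y + 10)] = -65(y − 1) / (11(y + 10)).
So |(-6y + 5)/(y + 10) + 1/11| = 65|y − 1| / (11·|y + 10|).
Restrict δ ≤ 11/2. Then |y − 1| < 11/2 gives |y + 10| = |(y − 1) + 11| ≥ 11 − 11/2 = 11/2.
Hence |(-6y + 5)/(y + 10) + 1/11| < 65|y − 1|/(11·(11/2)) = (130/121)|y − 1|, which is < ε once |y − 1| < (121/130)ε.
Take δ = min(11/2, (121/130)ε). Then 0 < |y − 1| < δ forces both bounds, so |(-6y + 5)/(y + 10) + 1/11| < ε.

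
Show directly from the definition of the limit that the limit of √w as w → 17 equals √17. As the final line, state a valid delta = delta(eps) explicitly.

Suppose eps > 0. We want delta > 0 such that 0 < |w − 17| < delta implies |√w − √17| < eps.
Rationalise: √w − √17 = (w − 17)/(√w + √17), so |√w − √17| = |w − 17|/(√w + √17).
Restrict delta ≤ 17 so that |w − 17| < 17 forces w > 0, and then √w + √17 > √17.
Hence |√w − √17| < |w − 17|/√17, which is < eps once |w − 17| < √17·eps.
Take delta = min(17, √17·eps). If 0 < |w − 17| < delta then w > 0 and |√w − √17| < |w − 17|/√17 < eps.

delta = min(17, √17·eps)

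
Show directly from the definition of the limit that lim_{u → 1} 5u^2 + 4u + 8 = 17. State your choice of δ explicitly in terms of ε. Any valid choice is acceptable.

δ = min(2, ε/24)

Let ε > 0. We want δ > 0 such that 0 < |u − 1| < δ implies |(5u^2 + 4u + 8) − 17| < ε.
(5u^2 + 4u + 8) − 17 = 5u^2 + 4u - 9 = (u − 1)(5u + 9).
So |(5u^2 + 4u + 8) − 17| = |u − 1|·|5u + 9|.
Require δ ≤ 2. Then |u − 1| < 2 gives |u| < 3, and by the triangle inequality |5u + 9| ≤ 5·3 + 9 = 24.
Hence |(5u^2 + 4u + 8) − 17| ≤ 24|u − 1| < ε provided |u − 1| < ε/24.
Choosing δ = min(2, ε/24) ensures both conditions, hence |(5u^2 + 4u + 8) − 17| < ε.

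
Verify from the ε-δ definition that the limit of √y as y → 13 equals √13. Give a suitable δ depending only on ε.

Let ε > 0. We want δ > 0 such that 0 < |y − 13| < δ implies |√y − √13| < ε.
Multiplying by the conjugate, |√y − √13| = |y − 13|/(√y + √13).
Restrict δ ≤ 13 so that |y − 13| < 13 forces y > 0, and then √y + √13 > √13.
Hence |√y − √13| < |y − 13|/√13, which is < ε once |y − 13| < √13·ε.
Take δ = min(13, √13·ε). If 0 < |y − 13| < δ then y > 0 and |√y − √13| < |y − 13|/√13 < ε.

δ = min(13, √13·ε)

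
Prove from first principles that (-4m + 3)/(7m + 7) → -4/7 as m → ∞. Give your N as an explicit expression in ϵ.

Let ϵ > 0 be given. For m ≥ 1, |(-4m + 3)/(7m + 7) + 4/7| = |49|/(7(7m + 7)) = 49/(7(7m + 7)).
Since 7m + 7 ≥ 7m for m ≥ 1, this is ≤ 49/(7·7m) = 1/m.
So |(-4m + 3)/(7m + 7) + 4/7| < ϵ whenever m > 1/ϵ.
Take N = 1/ϵ. If m > N then |(-4m + 3)/(7m + 7) + 4/7| ≤ 1/m < ϵ.

N = 1/ϵ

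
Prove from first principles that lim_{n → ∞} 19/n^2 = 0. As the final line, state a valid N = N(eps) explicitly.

N = (19/eps)^{1/2}

Suppose eps > 0. For n ≥ 1, |19/n^2 − 0| = 19/n^2.
19/n^2 < eps ⇔ n^2 > 19/eps ⇔ n > (19/eps)^{1/2}.
Take N = (19/eps)^{1/2}. Then n > N implies 19/n^2 < eps.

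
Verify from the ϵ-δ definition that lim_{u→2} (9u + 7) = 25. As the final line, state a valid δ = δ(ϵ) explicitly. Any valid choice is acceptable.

δ = ϵ/9

Fix ϵ > 0. We need δ > 0 so that 0 < |u − 2| < δ implies |(9u + 7) − 25| < ϵ.
Since (9u + 7) − 25 = 9(u − 2), we have |(9u + 7) − 25| = 9|u − 2|.
So 9|u − 2| < ϵ exactly when |u − 2| < ϵ/9.
Choosing δ = ϵ/9 gives |(9u + 7) − 25| = 9|u − 2| < ϵ whenever |u − 2| < δ.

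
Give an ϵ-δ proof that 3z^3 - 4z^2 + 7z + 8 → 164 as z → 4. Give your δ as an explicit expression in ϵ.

Fix ϵ > 0. We want δ > 0 such that 0 < |z − 4| < δ implies |(3z^3 - 4z^2 + 7z + 8) − 164| < ϵ.
(3z^3 - 4z^2 + 7z + 8) − 164 = 3z^3 - 4z^2 + 7z - 156 = (z − 4)(3z^2 + 8z + 39).
So |(3z^3 - 4z^2 + 7z + 8) − 164| = |z − 4|·|3z^2 + 8z + 39|.
Require δ ≤ 2. Then |z − 4| < 2 gives |z| < 6, and by the triangle inequality |3z^2 + 8z + 39| ≤ 3·6^2 + 8·6 + 39 = 195.
Hence |(3z^3 - 4z^2 + 7z + 8) − 164| ≤ 195|z − 4| < ϵ provided |z − 4| < ϵ/195.
Choosing δ = min(2, ϵ/195) ensures both conditions, hence |(3z^3 - 4z^2 + 7z + 8) − 164| < ϵ.

δ = min(2, ϵ/195)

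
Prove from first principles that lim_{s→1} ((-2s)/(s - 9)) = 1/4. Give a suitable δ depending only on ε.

Let ε > 0 be given. We want δ > 0 with 0 < |s − 1| < δ ⇒ |(-2s)/(s - 9) − (1/4)| < ε.
Combining over a common denominator, (-2s)/(s - 9) − (1/4) = [(-2s)·(-8) − (-2)·(s - 9)] / [(-8)·(s - 9)] = 18(s − 1) / ((-8)(s - 9)).
So |(-2s)/(s - 9) − (1/4)| = 18|s − 1| / (8·|s − 9|).
Require δ ≤ 4, so |s − 9| ≥ |-8| − |s − 1| > 8 − 4 = 4.
Hence |(-2s)/(s - 9) − (1/4)| < 18|s − 1|/(8·4) = (9/16)|s − 1|, which is < ε once |s − 1| < (16/9)ε.
Take δ = min(4, (16/9)ε). Then 0 < |s − 1| < δ forces both bounds, so |(-2s)/(s - 9) − (1/4)| < ε.

δ = min(4, (16/9)ε)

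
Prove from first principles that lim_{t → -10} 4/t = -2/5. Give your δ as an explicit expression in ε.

Suppose ε > 0. We seek δ > 0 such that 0 < |t + 10| < δ implies |4/t + 2/5| < ε.
|4/t + 2/5| = 4·|-10 − t|/(10·|t|) = 4|t + 10|/(10|t|).
Restrict δ ≤ 5. Then |t + 10| < 5 gives |t| > 5, so 10|t| > 50.
Then |4/t + 2/5| < 4|t + 10|/50, which is < ε when |t + 10| < (25/2)ε.
Take δ = min(5, (25/2)ε). Then 0 < |t + 10| < δ gives both |t + 10| < 5 and |t + 10| < (25/2)ε, so |4/t + 2/5| < ε.

δ = min(5, (25/2)ε)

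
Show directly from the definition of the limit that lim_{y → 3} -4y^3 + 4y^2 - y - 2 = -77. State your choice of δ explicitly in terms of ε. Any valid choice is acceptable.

Let ε > 0 be given. We want δ > 0 such that 0 < |y − 3| < δ implies |(-4y^3 + 4y^2 - y - 2) + 77| < ε.
(-4y^3 + 4y^2 - y - 2) + 77 = -4y^3 + 4y^2 - y + 75 = (y − 3)(-4y^2 - 8y - 25).
So |(-4y^3 + 4y^2 - y - 2) + 77| = |y − 3|·|-4y^2 - 8y - 25|.
Assume first that |y − 3| < 1, so |y| < 4. Then |-4y^2 - 8y - 25| ≤ 4·4^2 + 8·4 + 25 = 121.
Hence |(-4y^3 + 4y^2 - y - 2) + 77| ≤ 121|y − 3| < ε provided |y − 3| < ε/121.
Choosing δ = min(1, ε/121) ensures both conditions, hence |(-4y^3 + 4y^2 - y - 2) + 77| < ε.

δ = min(1, ε/121)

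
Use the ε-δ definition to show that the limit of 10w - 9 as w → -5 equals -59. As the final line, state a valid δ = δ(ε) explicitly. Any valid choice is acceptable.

Suppose ε > 0. We need δ > 0 so that 0 < |w + 5| < δ implies |(10w - 9) + 59| < ε.
Since (10w - 9) + 59 = 10(w + 5), we have |(10w - 9) + 59| = 10|w + 5|.
Thus it suffices that |w + 5| < ε/10.
Choosing δ = ε/10 gives |(10w - 9) + 59| = 10|w + 5| < ε whenever |w + 5| < δ.

δ = ε/10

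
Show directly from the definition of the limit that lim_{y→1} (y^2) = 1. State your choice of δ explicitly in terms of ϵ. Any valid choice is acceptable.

Fix ϵ > 0. We seek δ > 0 with 0 < |y − 1| < δ ⇒ |y^2 − 1| < ϵ.
Factor: y^2 − 1 = (y − 1)(y + 1), so |y^2 − 1| = |y − 1|·|y + 1|.
Impose δ ≤ 2 so that |y| < 3; then |y + 1| ≤ 4.
Hence |y^2 − 1| ≤ 4|y − 1|, which is < ϵ once |y − 1| < ϵ/4.
Take δ = min(2, ϵ/4). If 0 < |y − 1| < δ then both bounds hold and |y^2 − 1| ≤ 4|y − 1| < 4·(ϵ/4) = ϵ.

δ = min(2, ϵ/4)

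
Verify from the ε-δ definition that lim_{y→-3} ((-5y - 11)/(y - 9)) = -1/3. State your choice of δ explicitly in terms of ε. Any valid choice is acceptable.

δ = min(6, (9/7)ε)

Let ε > 0 be given. We want δ > 0 with 0 < |y + 3| < δ ⇒ |(-5y - 11)/(y - 9) + 1/3| < ε.
Combining over a common denominator, (-5y - 11)/(y - 9) + 1/3 = [(-5y - 11)·(-12) − 4·(y - 9)] / [(-12)·(y - 9)] = 56(y + 3) / ((-12)(y - 9)).
So |(-5y - 11)/(y - 9) + 1/3| = 56|y + 3| / (12·|y − 9|).
Require δ ≤ 6, so |y − 9| ≥ |-12| − |y + 3| > 12 − 6 = 6.
Hence |(-5y - 11)/(y - 9) + 1/3| < 56|y + 3|/(12·6) = (7/9)|y + 3|, which is < ε once |y + 3| < (9/7)ε.
Take δ = min(6, (9/7)ε). Then 0 < |y + 3| < δ forces both bounds, so |(-5y - 11)/(y - 9) + 1/3| < ε.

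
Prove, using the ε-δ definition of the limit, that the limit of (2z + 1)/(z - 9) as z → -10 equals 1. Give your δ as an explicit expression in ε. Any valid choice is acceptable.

Let ε > 0. We want δ > 0 with 0 < |z + 10| < δ ⇒ |(2z + 1)/(z - 9) − 1| < ε.
Combining over a common denominator, (2z + 1)/(z - 9) − 1 = [(2z + 1)·(-19) − (-19)·(z - 9)] / [(-19)·(z - 9)] = -19(z + 10) / ((-19)(z - 9)).
So |(2z + 1)/(z - 9) − 1| = 19|z + 10| / (19·|z − 9|).
Require δ ≤ 19/2, so |z − 9| ≥ |-19| − |z + 10| > 19 − 19/2 = 19/2.
Hence |(2z + 1)/(z - 9) − 1| < 19|z + 10|/(19·(19/2)) = (2/19)|z + 10|, which is < ε once |z + 10| < (19/2)ε.
Take δ = min(19/2, (19/2)ε). Then 0 < |z + 10| < δ forces both bounds, so |(2z + 1)/(z - 9) − 1| < ε.

δ = min(19/2, (19/2)ε)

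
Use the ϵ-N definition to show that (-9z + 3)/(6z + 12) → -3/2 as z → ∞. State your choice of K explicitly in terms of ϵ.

Let ϵ > 0. We seek K > 0 such that z > K implies |(-9z + 3)/(6z + 12) + 3/2| < ϵ.
(-9z + 3)/(6z + 12) + 3/2 = (6(-9z + 3) − (-9)(6z + 12)) / (6(6z + 12)) = 126/(6(6z + 12)).
For z > 0 we have 6z + 12 > 6z, so |(-9z + 3)/(6z + 12) + 3/2| = 126/(6(6z + 12)) < 126/(6·6z) = (7/2)/z.
Thus |(-9z + 3)/(6z + 12) + 3/2| < ϵ whenever z > (7/2)/ϵ.
Take K = (7/2)/ϵ. If z > K then |(-9z + 3)/(6z + 12) + 3/2| < (7/2)/z < ϵ.

K = (7/2)/ϵ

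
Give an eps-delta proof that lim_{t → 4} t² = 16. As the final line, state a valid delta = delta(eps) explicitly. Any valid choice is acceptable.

Suppose eps > 0. We seek delta > 0 with 0 < |t − 4| < delta ⇒ |t² − 16| < eps.
Factor: t² − 16 = (t − 4)(t + 4), so |t² − 16| = |t − 4|·|t + 4|.
Restrict delta ≤ 1. Then |t − 4| < 1 gives |t| < 5, so by the triangle inequality |t + 4| ≤ 5 + 4 = 9.
Hence |t² − 16| ≤ 9|t − 4|, which is < eps once |t − 4| < eps/9.
Take delta = min(1, eps/9). If 0 < |t − 4| < delta then both bounds hold and |t² − 16| ≤ 9|t − 4| < 9·(eps/9) = eps.

delta = min(1, eps/9)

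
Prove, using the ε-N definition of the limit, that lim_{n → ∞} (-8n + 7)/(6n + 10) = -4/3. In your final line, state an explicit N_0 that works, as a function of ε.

Fix ε > 0. For n ≥ 1, |(-8n + 7)/(6n + 10) + 4/3| = |122|/(6(6n + 10)) = 122/(6(6n + 10)).
Since 6n + 10 ≥ 6n for n ≥ 1, this is ≤ 122/(6·6n) = (61/18)/n.
So |(-8n + 7)/(6n + 10) + 4/3| < ε whenever n > (61/18)/ε.
Take N_0 = (61/18)/ε. If n > N_0 then |(-8n + 7)/(6n + 10) + 4/3| ≤ (61/18)/n < ε.

N_0 = (61/18)/ε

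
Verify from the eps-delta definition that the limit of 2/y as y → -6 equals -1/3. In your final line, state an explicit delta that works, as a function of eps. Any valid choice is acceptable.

delta = min(3, 9eps)

Let eps > 0 be given. We seek delta > 0 such that 0 < |y + 6| < delta implies |2/y + 1/3| < eps.
|2/y + 1/3| = 2·|-6 − y|/(6·|y|) = 2|y + 6|/(6|y|).
Restrict delta ≤ 3. Then |y + 6| < 3 gives |y| > 3, so 6|y| > 18.
Then |2/y + 1/3| < 2|y + 6|/18, which is < eps when |y + 6| < 9eps.
Take delta = min(3, 9eps). Then 0 < |y + 6| < delta gives both |y + 6| < 3 and |y + 6| < 9eps, so |2/y + 1/3| < eps.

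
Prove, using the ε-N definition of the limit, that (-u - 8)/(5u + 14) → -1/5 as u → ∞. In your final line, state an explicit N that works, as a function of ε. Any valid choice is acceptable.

Fix ε > 0. We seek N > 0 such that u > N implies |(-u - 8)/(5u + 14) + 1/5| < ε.
(-u - 8)/(5u + 14) + 1/5 = (5(-u - 8) − (-1)(5u + 14)) / (5(5u + 14)) = -26/(5(5u + 14)).
For u > 0 we have 5u + 14 > 5u, so |(-u - 8)/(5u + 14) + 1/5| = 26/(5(5u + 14)) < 26/(5·5u) = (26/25)/u.
Thus |(-u - 8)/(5u + 14) + 1/5| < ε whenever u > (26/25)/ε.
Take N = (26/25)/ε. If u > N then |(-u - 8)/(5u + 14) + 1/5| < (26/25)/u < ε.

N = (26/25)/ε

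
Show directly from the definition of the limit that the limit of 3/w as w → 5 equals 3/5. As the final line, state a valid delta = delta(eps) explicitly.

Let eps > 0 be given. We seek delta > 0 such that 0 < |w − 5| < delta implies |3/w − (3/5)| < eps.
|3/w − (3/5)| = 3·|5 − w|/(5·|w|) = 3|w − 5|/(5|w|).
Restrict delta ≤ 5/2. Then |w − 5| < 5/2 gives |w| > 5/2, so 5|w| > 25/2.
Then |3/w − (3/5)| < 3|w − 5|/(25/2), which is < eps when |w − 5| < (25/6)eps.
Take delta = min(5/2, (25/6)eps). Then 0 < |w − 5| < delta gives both |w − 5| < 5/2 and |w − 5| < (25/6)eps, so |3/w − (3/5)| < eps.

delta = min(5/2, (25/6)eps)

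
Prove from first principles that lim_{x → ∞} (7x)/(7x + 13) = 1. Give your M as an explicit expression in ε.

Let ε > 0 be given. We seek M > 0 such that x > M implies |(7x)/(7x + 13) − 1| < ε.
(7x)/(7x + 13) − 1 = (7(7x) − 7(7x + 13)) / (7(7x + 13)) = -91/(7(7x + 13)).
For x > 0 we have 7x + 13 > 7x, so |(7x)/(7x + 13) − 1| = 91/(7(7x + 13)) < 91/(7·7x) = (13/7)/x.
Thus |(7x)/(7x + 13) − 1| < ε whenever x > (13/7)/ε.
Take M = (13/7)/ε. If x > M then |(7x)/(7x + 13) − 1| < (13/7)/x < ε.

M = (13/7)/ε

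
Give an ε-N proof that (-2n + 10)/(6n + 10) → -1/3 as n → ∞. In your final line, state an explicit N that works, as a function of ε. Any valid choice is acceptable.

N = (20/9)/ε

Suppose ε > 0. For n ≥ 1, |(-2n + 10)/(6n + 10) + 1/3| = |80|/(6(6n + 10)) = 80/(6(6n + 10)).
Since 6n + 10 ≥ 6n for n ≥ 1, this is ≤ 80/(6·6n) = (20/9)/n.
So |(-2n + 10)/(6n + 10) + 1/3| < ε whenever n > (20/9)/ε.
Take N = (20/9)/ε. If n > N then |(-2n + 10)/(6n + 10) + 1/3| ≤ (20/9)/n < ε.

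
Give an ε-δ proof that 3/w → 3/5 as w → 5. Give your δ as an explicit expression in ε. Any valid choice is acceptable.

Suppose ε > 0. We seek δ > 0 such that 0 < |w − 5| < δ implies |3/w − (3/5)| < ε.
|3/w − (3/5)| = 3·|5 − w|/(5·|w|) = 3|w − 5|/(5|w|).
Restrict δ ≤ 5/2. Then |w − 5| < 5/2 gives |w| > 5/2, so 5|w| > 25/2.
Then |3/w − (3/5)| < 3|w − 5|/(25/2), which is < ε when |w − 5| < (25/6)ε.
Take δ = min(5/2, (25/6)ε). Then 0 < |w − 5| < δ gives both |w − 5| < 5/2 and |w − 5| < (25/6)ε, so |3/w − (3/5)| < ε.

δ = min(5/2, (25/6)ε)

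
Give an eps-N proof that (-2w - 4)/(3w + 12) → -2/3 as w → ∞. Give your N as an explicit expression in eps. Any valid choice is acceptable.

N = (4/3)/eps

Fix eps > 0. We seek N > 0 such that w > N implies |(-2w - 4)/(3w + 12) + 2/3| < eps.
(-2w - 4)/(3w + 12) + 2/3 = (3(-2w - 4) − (-2)(3w + 12)) / (3(3w + 12)) = 12/(3(3w + 12)).
For w > 0 we have 3w + 12 > 3w, so |(-2w - 4)/(3w + 12) + 2/3| = 12/(3(3w + 12)) < 12/(3·3w) = (4/3)/w.
Thus |(-2w - 4)/(3w + 12) + 2/3| < eps whenever w > (4/3)/eps.
Take N = (4/3)/eps. If w > N then |(-2w - 4)/(3w + 12) + 2/3| < (4/3)/w < eps.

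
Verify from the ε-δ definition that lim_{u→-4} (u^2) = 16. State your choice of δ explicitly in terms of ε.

Fix ε > 0. We seek δ > 0 with 0 < |u + 4| < δ ⇒ |u^2 − 16| < ε.
Factor: u^2 − 16 = (u + 4)(u - 4), so |u^2 − 16| = |u + 4|·|u - 4|.
Restrict δ ≤ 2. Then |u + 4| < 2 gives |u| < 6, so by the triangle inequality |u - 4| ≤ 6 + 4 = 10.
Hence |u^2 − 16| ≤ 10|u + 4|, which is < ε once |u + 4| < ε/10.
Take δ = min(2, ε/10). If 0 < |u + 4| < δ then both bounds hold and |u^2 − 16| ≤ 10|u + 4| < 10·(ε/10) = ε.

δ = min(2, ε/10)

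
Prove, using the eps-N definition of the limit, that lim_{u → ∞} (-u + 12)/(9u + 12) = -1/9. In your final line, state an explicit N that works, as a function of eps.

N = (40/27)/eps

Let eps > 0. We seek N > 0 such that u > N implies |(-u + 12)/(9u + 12) + 1/9| < eps.
(-u + 12)/(9u + 12) + 1/9 = (9(-u + 12) − (-1)(9u + 12)) / (9(9u + 12)) = 120/(9(9u + 12)).
For u > 0 we have 9u + 12 > 9u, so |(-u + 12)/(9u + 12) + 1/9| = 120/(9(9u + 12)) < 120/(9·9u) = (40/27)/u.
Thus |(-u + 12)/(9u + 12) + 1/9| < eps whenever u > (40/27)/eps.
Take N = (40/27)/eps. If u > N then |(-u + 12)/(9u + 12) + 1/9| < (40/27)/u < eps.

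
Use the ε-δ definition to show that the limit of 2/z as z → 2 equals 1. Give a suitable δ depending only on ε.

Fix ε > 0. We seek δ > 0 such that 0 < |z − 2| < δ implies |2/z − 1| < ε.
|2/z − 1| = 2·|2 − z|/(2·|z|) = 2|z − 2|/(2|z|).
Require δ ≤ 1 so that |z| > 2 − 1 = 1, hence 2|z| > 2.
Then |2/z − 1| < 2|z − 2|/2, which is < ε when |z − 2| < ε.
Take δ = min(1, ε). Then 0 < |z − 2| < δ gives both |z − 2| < 1 and |z − 2| < ε, so |2/z − 1| < ε.

δ = min(1, ε)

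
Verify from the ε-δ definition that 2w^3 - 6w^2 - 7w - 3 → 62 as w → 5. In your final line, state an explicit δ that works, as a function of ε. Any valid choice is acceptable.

δ = min(1, ε/109)

Let ε > 0 be given. We want δ > 0 such that 0 < |w − 5| < δ implies |(2w^3 - 6w^2 - 7w - 3) − 62| < ε.
(2w^3 - 6w^2 - 7w - 3) − 62 = 2w^3 - 6w^2 - 7w - 65 = (w − 5)(2w^2 + 4w + 13).
So |(2w^3 - 6w^2 - 7w - 3) − 62| = |w − 5|·|2w^2 + 4w + 13|.
Require δ ≤ 1. Then |w − 5| < 1 gives |w| < 6, and by the triangle inequality |2w^2 + 4w + 13| ≤ 2·6^2 + 4·6 + 13 = 109.
Hence |(2w^3 - 6w^2 - 7w - 3) − 62| ≤ 109|w − 5| < ε provided |w − 5| < ε/109.
Take δ = min(1, ε/109). Then 0 < |w − 5| < δ gives both |w − 5| < 1 and |w − 5| < ε/109, so |(2w^3 - 6w^2 - 7w - 3) − 62| < ε.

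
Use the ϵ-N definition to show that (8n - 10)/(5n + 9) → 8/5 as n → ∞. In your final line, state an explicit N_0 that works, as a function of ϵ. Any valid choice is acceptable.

N_0 = (122/25)/ϵ

Fix ϵ > 0. For n ≥ 1, |(8n - 10)/(5n + 9) − (8/5)| = |-122|/(5(5n + 9)) = 122/(5(5n + 9)).
Since 5n + 9 ≥ 5n for n ≥ 1, this is ≤ 122/(5·5n) = (122/25)/n.
So |(8n - 10)/(5n + 9) − (8/5)| < ϵ whenever n > (122/25)/ϵ.
Take N_0 = (122/25)/ϵ. If n > N_0 then |(8n - 10)/(5n + 9) − (8/5)| ≤ (122/25)/n < ϵ.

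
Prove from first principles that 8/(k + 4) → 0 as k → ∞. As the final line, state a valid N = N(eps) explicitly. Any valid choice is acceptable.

Suppose eps > 0. For k ≥ 1, |8/(k + 4) − 0| = 8/(k + 4) ≤ 8/k.
We need 8/k < eps, i.e. k > 8/eps.
Take N = 8/eps. If k > N then |8/(k + 4)| ≤ 8/k < eps.

N = 8/eps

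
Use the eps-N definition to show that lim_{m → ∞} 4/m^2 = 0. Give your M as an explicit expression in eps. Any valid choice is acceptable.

Fix eps > 0. For m ≥ 1, |4/m^2 − 0| = 4/m^2.
4/m^2 < eps ⇔ m^2 > 4/eps ⇔ m > (4/eps)^{1/2}.
Take M = (4/eps)^{1/2}. Then m > M implies 4/m^2 < eps.

M = (4/eps)^{1/2}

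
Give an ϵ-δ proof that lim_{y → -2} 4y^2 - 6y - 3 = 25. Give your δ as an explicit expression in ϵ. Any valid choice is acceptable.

Let ϵ > 0. We want δ > 0 such that 0 < |y + 2| < δ implies |(4y^2 - 6y - 3) − 25| < ϵ.
(4y^2 - 6y - 3) − 25 = 4y^2 - 6y - 28 = (y + 2)(4y - 14).
So |(4y^2 - 6y - 3) − 25| = |y + 2|·|4y - 14|.
Assume first that |y + 2| < 1, so |y| < 3. Then |4y - 14| ≤ 4·3 + 14 = 26.
Hence |(4y^2 - 6y - 3) − 25| ≤ 26|y + 2| < ϵ provided |y + 2| < ϵ/26.
Take δ = min(1, ϵ/26). Then 0 < |y + 2| < δ gives both |y + 2| < 1 and |y + 2| < ϵ/26, so |(4y^2 - 6y - 3) − 25| < ϵ.

δ = min(1, ϵ/26)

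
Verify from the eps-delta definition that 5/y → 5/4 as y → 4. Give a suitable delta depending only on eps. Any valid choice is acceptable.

delta = min(2, (8/5)eps)

Let eps > 0. We seek delta > 0 such that 0 < |y − 4| < delta implies |5/y − (5/4)| < eps.
|5/y − (5/4)| = 5·|4 − y|/(4·|y|) = 5|y − 4|/(4|y|).
Restrict delta ≤ 2. Then |y − 4| < 2 gives |y| > 2, so 4|y| > 8.
Then |5/y − (5/4)| < 5|y − 4|/8, which is < eps when |y − 4| < (8/5)eps.
Take delta = min(2, (8/5)eps). Then 0 < |y − 4| < delta gives both |y − 4| < 2 and |y − 4| < (8/5)eps, so |5/y − (5/4)| < eps.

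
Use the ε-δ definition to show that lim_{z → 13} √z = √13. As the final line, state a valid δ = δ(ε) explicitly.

Suppose ε > 0. We want δ > 0 such that 0 < |z − 13| < δ implies |√z − √13| < ε.
Rationalise: √z − √13 = (z − 13)/(√z + √13), so |√z − √13| = |z − 13|/(√z + √13).
Restrict δ ≤ 13 so that |z − 13| < 13 forces z > 0, and then √z + √13 > √13.
Hence |√z − √13| < |z − 13|/√13, which is < ε once |z − 13| < √13·ε.
Take δ = min(13, √13·ε). If 0 < |z − 13| < δ then z > 0 and |√z − √13| < |z − 13|/√13 < ε.

δ = min(13, √13·ε)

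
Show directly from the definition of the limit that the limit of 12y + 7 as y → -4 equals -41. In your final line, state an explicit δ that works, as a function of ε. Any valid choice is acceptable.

δ = ε/12

Let ε > 0. We need δ > 0 so that 0 < |y + 4| < δ implies |(12y + 7) + 41| < ε.
Since (12y + 7) + 41 = 12(y + 4), we have |(12y + 7) + 41| = 12|y + 4|.
Thus it suffices that |y + 4| < ε/12.
Choosing δ = ε/12 gives |(12y + 7) + 41| = 12|y + 4| < ε whenever |y + 4| < δ.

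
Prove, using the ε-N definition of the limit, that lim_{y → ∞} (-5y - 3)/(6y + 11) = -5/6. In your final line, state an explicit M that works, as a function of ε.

M = (37/36)/ε

Suppose ε > 0. We seek M > 0 such that y > M implies |(-5y - 3)/(6y + 11) + 5/6| < ε.
(-5y - 3)/(6y + 11) + 5/6 = (6(-5y - 3) − (-5)(6y + 11)) / (6(6y + 11)) = 37/(6(6y + 11)).
For y > 0 we have 6y + 11 > 6y, so |(-5y - 3)/(6y + 11) + 5/6| = 37/(6(6y + 11)) < 37/(6·6y) = (37/36)/y.
Thus |(-5y - 3)/(6y + 11) + 5/6| < ε whenever y > (37/36)/ε.
Take M = (37/36)/ε. If y > M then |(-5y - 3)/(6y + 11) + 5/6| < (37/36)/y < ε.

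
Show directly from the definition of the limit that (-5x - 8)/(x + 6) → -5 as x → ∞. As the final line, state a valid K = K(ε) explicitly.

Let ε > 0 be given. We seek K > 0 such that x > K implies |(-5x - 8)/(x + 6) + 5| < ε.
(-5x - 8)/(x + 6) + 5 = ((-5x - 8) − (-5)(x + 6)) / ((x + 6)) = 22/((x + 6)).
For x > 0 we have x + 6 > x, so |(-5x - 8)/(x + 6) + 5| = 22/((x + 6)) < 22/(x) = 22/x.
Thus |(-5x - 8)/(x + 6) + 5| < ε whenever x > 22/ε.
Take K = 22/ε. If x > K then |(-5x - 8)/(x + 6) + 5| < 22/x < ε.

K = 22/ε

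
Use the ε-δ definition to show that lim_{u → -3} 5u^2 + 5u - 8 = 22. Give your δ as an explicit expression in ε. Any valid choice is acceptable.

Let ε > 0 be given. We want δ > 0 such that 0 < |u + 3| < δ implies |(5u^2 + 5u - 8) − 22| < ε.
(5u^2 + 5u - 8) − 22 = 5u^2 + 5u - 30 = (u + 3)(5u - 10).
So |(5u^2 + 5u - 8) − 22| = |u + 3|·|5u - 10|.
Require δ ≤ 2. Then |u + 3| < 2 gives |u| < 5, and by the triangle inequality |5u - 10| ≤ 5·5 + 10 = 35.
Hence |(5u^2 + 5u - 8) − 22| ≤ 35|u + 3| < ε provided |u + 3| < ε/35.
Choosing δ = min(2, ε/35) ensures both conditions, hence |(5u^2 + 5u - 8) − 22| < ε.

δ = min(2, ε/35)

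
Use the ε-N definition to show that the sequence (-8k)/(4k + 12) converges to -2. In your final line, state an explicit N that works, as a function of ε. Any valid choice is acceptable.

N = 6/ε

Let ε > 0. For k ≥ 1, |(-8k)/(4k + 12) + 2| = |96|/(4(4k + 12)) = 96/(4(4k + 12)).
Since 4k + 12 ≥ 4k for k ≥ 1, this is ≤ 96/(4·4k) = 6/k.
So |(-8k)/(4k + 12) + 2| < ε whenever k > 6/ε.
Take N = 6/ε. If k > N then |(-8k)/(4k + 12) + 2| ≤ 6/k < ε.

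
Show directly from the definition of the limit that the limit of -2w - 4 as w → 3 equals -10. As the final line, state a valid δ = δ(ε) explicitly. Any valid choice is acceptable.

Suppose ε > 0. We need δ > 0 so that 0 < |w − 3| < δ implies |(-2w - 4) + 10| < ε.
|(-2w - 4) + 10| = |-2w + 6| = 2|w − 3|.
So 2|w − 3| < ε exactly when |w − 3| < ε/2.
Take δ = ε/2. If 0 < |w − 3| < δ then |(-2w - 4) + 10| = 2|w − 3| < 2·(ε/2) = ε.

δ = ε/2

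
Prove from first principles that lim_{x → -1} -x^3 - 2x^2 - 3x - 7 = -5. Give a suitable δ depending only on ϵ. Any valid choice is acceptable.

Fix ϵ > 0. We want δ > 0 such that 0 < |x + 1| < δ implies |(-x^3 - 2x^2 - 3x - 7) + 5| < ϵ.
(-x^3 - 2x^2 - 3x - 7) + 5 = -x^3 - 2x^2 - 3x - 2 = (x + 1)(-x^2 - x - 2).
So |(-x^3 - 2x^2 - 3x - 7) + 5| = |x + 1|·|-x^2 - x - 2|.
Require δ ≤ 1. Then |x + 1| < 1 gives |x| < 2, and by the triangle inequality |-x^2 - x - 2| ≤ 2^2 + 2 + 2 = 8.
Hence |(-x^3 - 2x^2 - 3x - 7) + 5| ≤ 8|x + 1| < ϵ provided |x + 1| < ϵ/8.
Choosing δ = min(1, ϵ/8) ensures both conditions, hence |(-x^3 - 2x^2 - 3x - 7) + 5| < ϵ.

δ = min(1, ϵ/8)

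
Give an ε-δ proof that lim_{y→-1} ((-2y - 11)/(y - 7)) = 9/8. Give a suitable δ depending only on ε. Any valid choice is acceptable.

δ = min(4, (32/25)ε)

Suppose ε > 0. We want δ > 0 with 0 < |y + 1| < δ ⇒ |(-2y - 11)/(y - 7) − (9/8)| < ε.
Combining over a common denominator, (-2y - 11)/(y - 7) − (9/8) = [(-2y - 11)·(-8) − (-9)·(y - 7)] / [(-8)·(y - 7)] = 25(y + 1) / ((-8)(y - 7)).
So |(-2y - 11)/(y - 7) − (9/8)| = 25|y + 1| / (8·|y − 7|).
Require δ ≤ 4, so |y − 7| ≥ |-8| − |y + 1| > 8 − 4 = 4.
Hence |(-2y - 11)/(y - 7) − (9/8)| < 25|y + 1|/(8·4) = (25/32)|y + 1|, which is < ε once |y + 1| < (32/25)ε.
Take δ = min(4, (32/25)ε). Then 0 < |y + 1| < δ forces both bounds, so |(-2y - 11)/(y - 7) − (9/8)| < ε.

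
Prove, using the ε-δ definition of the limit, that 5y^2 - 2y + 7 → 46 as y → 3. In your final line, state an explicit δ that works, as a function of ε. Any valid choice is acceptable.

Let ε > 0 be given. We want δ > 0 such that 0 < |y − 3| < δ implies |(5y^2 - 2y + 7) − 46| < ε.
(5y^2 - 2y + 7) − 46 = 5y^2 - 2y - 39 = (y − 3)(5y + 13).
So |(5y^2 - 2y + 7) − 46| = |y − 3|·|5y + 13|.
Require δ ≤ 2. Then |y − 3| < 2 gives |y| < 5, and by the triangle inequality |5y + 13| ≤ 5·5 + 13 = 38.
Hence |(5y^2 - 2y + 7) − 46| ≤ 38|y − 3| < ε provided |y − 3| < ε/38.
Choosing δ = min(2, ε/38) ensures both conditions, hence |(5y^2 - 2y + 7) − 46| < ε.

δ = min(2, ε/38)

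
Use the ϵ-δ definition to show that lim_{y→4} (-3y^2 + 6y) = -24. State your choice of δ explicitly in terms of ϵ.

δ = min(1, ϵ/21)

Fix ϵ > 0. We want δ > 0 such that 0 < |y − 4| < δ implies |(-3y^2 + 6y) + 24| < ϵ.
(-3y^2 + 6y) + 24 = -3y^2 + 6y + 24 = (y − 4)(-3y - 6).
So |(-3y^2 + 6y) + 24| = |y − 4|·|-3y - 6|.
Assume first that |y − 4| < 1, so |y| < 5. Then |-3y - 6| ≤ 3·5 + 6 = 21.
Hence |(-3y^2 + 6y) + 24| ≤ 21|y − 4| < ϵ provided |y − 4| < ϵ/21.
Take δ = min(1, ϵ/21). Then 0 < |y − 4| < δ gives both |y − 4| < 1 and |y − 4| < ϵ/21, so |(-3y^2 + 6y) + 24| < ϵ.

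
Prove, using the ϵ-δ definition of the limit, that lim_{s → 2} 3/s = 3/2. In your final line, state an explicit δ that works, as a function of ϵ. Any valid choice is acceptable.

Suppose ϵ > 0. We seek δ > 0 such that 0 < |s − 2| < δ implies |3/s − (3/2)| < ϵ.
|3/s − (3/2)| = 3·|2 − s|/(2·|s|) = 3|s − 2|/(2|s|).
Restrict δ ≤ 1. Then |s − 2| < 1 gives |s| > 1, so 2|s| > 2.
Then |3/s − (3/2)| < 3|s − 2|/2, which is < ϵ when |s − 2| < (2/3)ϵ.
Take δ = min(1, (2/3)ϵ). Then 0 < |s − 2| < δ gives both |s − 2| < 1 and |s − 2| < (2/3)ϵ, so |3/s − (3/2)| < ϵ.

δ = min(1, (2/3)ϵ)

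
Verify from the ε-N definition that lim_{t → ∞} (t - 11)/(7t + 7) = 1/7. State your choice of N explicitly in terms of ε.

Suppose ε > 0. We seek N > 0 such that t > N implies |(t - 11)/(7t + 7) − (1/7)| < ε.
(t - 11)/(7t + 7) − (1/7) = (7(t - 11) − (7t + 7)) / (7(7t + 7)) = -84/(7(7t + 7)).
For t > 0 we have 7t + 7 > 7t, so |(t - 11)/(7t + 7) − (1/7)| = 84/(7(7t + 7)) < 84/(7·7t) = (12/7)/t.
Thus |(t - 11)/(7t + 7) − (1/7)| < ε whenever t > (12/7)/ε.
Take N = (12/7)/ε. If t > N then |(t - 11)/(7t + 7) − (1/7)| < (12/7)/t < ε.

N = (12/7)/ε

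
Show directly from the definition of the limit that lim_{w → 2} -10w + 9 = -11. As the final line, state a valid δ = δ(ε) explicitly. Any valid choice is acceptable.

δ = ε/10

Let ε > 0 be given. We need δ > 0 so that 0 < |w − 2| < δ implies |(-10w + 9) + 11| < ε.
|(-10w + 9) + 11| = |-10w + 20| = 10|w − 2|.
Thus it suffices that |w − 2| < ε/10.
Take δ = ε/10. If 0 < |w − 2| < δ then |(-10w + 9) + 11| = 10|w − 2| < 10·(ε/10) = ε.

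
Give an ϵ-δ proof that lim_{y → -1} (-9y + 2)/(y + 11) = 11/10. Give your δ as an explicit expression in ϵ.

Let ϵ > 0. We want δ > 0 with 0 < |y + 1| < δ ⇒ |(-9y + 2)/(y + 11) − (11/10)| < ϵ.
Combining over a common denominator, (-9y + 2)/(y + 11) − (11/10) = [(-9y + 2)·10 − 11·(y + 11)] / [10·(y + 11)] = -101(y + 1) / (10(y + 11)).
So |(-9y + 2)/(y + 11) − (11/10)| = 101|y + 1| / (10·|y + 11|).
Require δ ≤ 5, so |y + 11| ≥ |10| − |y + 1| > 10 − 5 = 5.
Hence |(-9y + 2)/(y + 11) − (11/10)| < 101|y + 1|/(10·5) = (101/50)|y + 1|, which is < ϵ once |y + 1| < (50/101)ϵ.
Take δ = min(5, (50/101)ϵ). Then 0 < |y + 1| < δ forces both bounds, so |(-9y + 2)/(y + 11) − (11/10)| < ϵ.

δ = min(5, (50/101)ϵ)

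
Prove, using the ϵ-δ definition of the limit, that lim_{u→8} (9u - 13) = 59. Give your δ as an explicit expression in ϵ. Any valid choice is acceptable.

Let ϵ > 0. We need δ > 0 so that 0 < |u − 8| < δ implies |(9u - 13) − 59| < ϵ.
|(9u - 13) − 59| = |9u - 72| = 9|u − 8|.
So 9|u − 8| < ϵ exactly when |u − 8| < ϵ/9.
Take δ = ϵ/9. If 0 < |u − 8| < δ then |(9u - 13) − 59| = 9|u − 8| < 9·(ϵ/9) = ϵ.

δ = ϵ/9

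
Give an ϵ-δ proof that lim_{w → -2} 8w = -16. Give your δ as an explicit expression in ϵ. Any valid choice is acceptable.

δ = ϵ/8

Suppose ϵ > 0. We need δ > 0 so that 0 < |w + 2| < δ implies |(8w) + 16| < ϵ.
Since (8w) + 16 = 8(w + 2), we have |(8w) + 16| = 8|w + 2|.
Thus it suffices that |w + 2| < ϵ/8.
Choosing δ = ϵ/8 gives |(8w) + 16| = 8|w + 2| < ϵ whenever |w + 2| < δ.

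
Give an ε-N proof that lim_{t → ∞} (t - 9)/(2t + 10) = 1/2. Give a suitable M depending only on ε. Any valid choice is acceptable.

Fix ε > 0. We seek M > 0 such that t > M implies |(t - 9)/(2t + 10) − (1/2)| < ε.
(t - 9)/(2t + 10) − (1/2) = (2(t - 9) − (2t + 10)) / (2(2t + 10)) = -28/(2(2t + 10)).
For t > 0 we have 2t + 10 > 2t, so |(t - 9)/(2t + 10) − (1/2)| = 28/(2(2t + 10)) < 28/(2·2t) = 7/t.
Thus |(t - 9)/(2t + 10) − (1/2)| < ε whenever t > 7/ε.
Take M = 7/ε. If t > M then |(t - 9)/(2t + 10) − (1/2)| < 7/t < ε.

M = 7/ε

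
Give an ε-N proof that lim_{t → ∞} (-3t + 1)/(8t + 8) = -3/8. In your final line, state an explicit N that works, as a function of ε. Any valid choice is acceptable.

Fix ε > 0. We seek N > 0 such that t > N implies |(-3t + 1)/(8t + 8) + 3/8| < ε.
(-3t + 1)/(8t + 8) + 3/8 = (8(-3t + 1) − (-3)(8t + 8)) / (8(8t + 8)) = 32/(8(8t + 8)).
For t > 0 we have 8t + 8 > 8t, so |(-3t + 1)/(8t + 8) + 3/8| = 32/(8(8t + 8)) < 32/(8·8t) = (1/2)/t.
Thus |(-3t + 1)/(8t + 8) + 3/8| < ε whenever t > (1/2)/ε.
Take N = (1/2)/ε. If t > N then |(-3t + 1)/(8t + 8) + 3/8| < (1/2)/t < ε.

N = (1/2)/ε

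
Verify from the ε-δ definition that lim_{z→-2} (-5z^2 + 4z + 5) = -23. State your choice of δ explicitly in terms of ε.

δ = min(1, ε/29)

Let ε > 0 be given. We want δ > 0 such that 0 < |z + 2| < δ implies |(-5z^2 + 4z + 5) + 23| < ε.
(-5z^2 + 4z + 5) + 23 = -5z^2 + 4z + 28 = (z + 2)(-5z + 14).
So |(-5z^2 + 4z + 5) + 23| = |z + 2|·|-5z + 14|.
Require δ ≤ 1. Then |z + 2| < 1 gives |z| < 3, and by the triangle inequality |-5z + 14| ≤ 5·3 + 14 = 29.
Hence |(-5z^2 + 4z + 5) + 23| ≤ 29|z + 2| < ε provided |z + 2| < ε/29.
Take δ = min(1, ε/29). Then 0 < |z + 2| < δ gives both |z + 2| < 1 and |z + 2| < ε/29, so |(-5z^2 + 4z + 5) + 23| < ε.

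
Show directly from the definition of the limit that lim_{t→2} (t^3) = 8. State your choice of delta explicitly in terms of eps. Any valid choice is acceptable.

delta = min(1, eps/19)

Fix eps > 0. We seek delta > 0 with 0 < |t − 2| < delta ⇒ |t^3 − 8| < eps.
Factor: t^3 − 8 = (t − 2)(t^2 + 2t + 4), so |t^3 − 8| = |t − 2|·|t^2 + 2t + 4|.
Impose delta ≤ 1 so that |t| < 3; then |t^2 + 2t + 4| ≤ 19.
Hence |t^3 − 8| ≤ 19|t − 2|, which is < eps once |t − 2| < eps/19.
Take delta = min(1, eps/19). If 0 < |t − 2| < delta then both bounds hold and |t^3 − 8| ≤ 19|t − 2| < 19·(eps/19) = eps.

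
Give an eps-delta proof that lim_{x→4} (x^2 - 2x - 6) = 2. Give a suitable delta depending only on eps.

Let eps > 0. We want delta > 0 such that 0 < |x − 4| < delta implies |(x^2 - 2x - 6) − 2| < eps.
(x^2 - 2x - 6) − 2 = x^2 - 2x - 8 = (x − 4)(x + 2).
So |(x^2 - 2x - 6) − 2| = |x − 4|·|x + 2|.
Assume first that |x − 4| < 2, so |x| < 6. Then |x + 2| ≤ 6 + 2 = 8.
Hence |(x^2 - 2x - 6) − 2| ≤ 8|x − 4| < eps provided |x − 4| < eps/8.
Take delta = min(2, eps/8). Then 0 < |x − 4| < delta gives both |x − 4| < 2 and |x − 4| < eps/8, so |(x^2 - 2x - 6) − 2| < eps.

delta = min(2, eps/8)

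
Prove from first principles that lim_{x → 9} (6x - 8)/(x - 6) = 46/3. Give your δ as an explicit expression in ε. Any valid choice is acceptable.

δ = min(3/2, (9/56)ε)

Let ε > 0. We want δ > 0 with 0 < |x − 9| < δ ⇒ |(6x - 8)/(x - 6) − (46/3)| < ε.
Combining over a common denominator, (6x - 8)/(x - 6) − (46/3) = [(6x - 8)·3 − 46·(x - 6)] / [3·(x - 6)] = -28(x − 9) / (3(x - 6)).
So |(6x - 8)/(x - 6) − (46/3)| = 28|x − 9| / (3·|x − 6|).
Restrict δ ≤ 3/2. Then |x − 9| < 3/2 gives |x − 6| = |(x − 9) + 3| ≥ 3 − 3/2 = 3/2.
Hence |(6x - 8)/(x - 6) − (46/3)| < 28|x − 9|/(3·(3/2)) = (56/9)|x − 9|, which is < ε once |x − 9| < (9/56)ε.
Take δ = min(3/2, (9/56)ε). Then 0 < |x − 9| < δ forces both bounds, so |(6x - 8)/(x - 6) − (46/3)| < ε.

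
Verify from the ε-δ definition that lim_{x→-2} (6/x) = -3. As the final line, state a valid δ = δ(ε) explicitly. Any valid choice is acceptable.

δ = min(1, (1/3)ε)

Suppose ε > 0. We seek δ > 0 such that 0 < |x + 2| < δ implies |6/x + 3| < ε.
|6/x + 3| = 6·|-2 − x|/(2·|x|) = 6|x + 2|/(2|x|).
Restrict δ ≤ 1. Then |x + 2| < 1 gives |x| > 1, so 2|x| > 2.
Then |6/x + 3| < 6|x + 2|/2, which is < ε when |x + 2| < (1/3)ε.
Take δ = min(1, (1/3)ε). Then 0 < |x + 2| < δ gives both |x + 2| < 1 and |x + 2| < (1/3)ε, so |6/x + 3| < ε.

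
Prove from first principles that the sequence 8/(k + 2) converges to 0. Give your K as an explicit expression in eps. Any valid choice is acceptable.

K = 8/eps

Fix eps > 0. For k ≥ 1, |8/(k + 2) − 0| = 8/(k + 2) ≤ 8/k.
We need 8/k < eps, i.e. k > 8/eps.
Take K = 8/eps. If k > K then |8/(k + 2)| ≤ 8/k < eps.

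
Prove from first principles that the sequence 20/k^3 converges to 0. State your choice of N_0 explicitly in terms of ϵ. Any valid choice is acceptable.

N_0 = (20/ϵ)^{1/3}

Let ϵ > 0. For k ≥ 1, |20/k^3 − 0| = 20/k^3.
20/k^3 < ϵ ⇔ k^3 > 20/ϵ ⇔ k > (20/ϵ)^{1/3}.
Take N_0 = (20/ϵ)^{1/3}. Then k > N_0 implies 20/k^3 < ϵ.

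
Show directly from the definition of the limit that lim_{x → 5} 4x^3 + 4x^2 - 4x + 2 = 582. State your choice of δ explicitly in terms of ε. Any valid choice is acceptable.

δ = min(1, ε/404)

Let ε > 0. We want δ > 0 such that 0 < |x − 5| < δ implies |(4x^3 + 4x^2 - 4x + 2) − 582| < ε.
(4x^3 + 4x^2 - 4x + 2) − 582 = 4x^3 + 4x^2 - 4x - 580 = (x − 5)(4x^2 + 24x + 116).
So |(4x^3 + 4x^2 - 4x + 2) − 582| = |x − 5|·|4x^2 + 24x + 116|.
Assume first that |x − 5| < 1, so |x| < 6. Then |4x^2 + 24x + 116| ≤ 4·6^2 + 24·6 + 116 = 404.
Hence |(4x^3 + 4x^2 - 4x + 2) − 582| ≤ 404|x − 5| < ε provided |x − 5| < ε/404.
Take δ = min(1, ε/404). Then 0 < |x − 5| < δ gives both |x − 5| < 1 and |x − 5| < ε/404, so |(4x^3 + 4x^2 - 4x + 2) − 582| < ε.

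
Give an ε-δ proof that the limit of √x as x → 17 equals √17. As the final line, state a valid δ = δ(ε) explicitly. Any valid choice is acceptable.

Fix ε > 0. We want δ > 0 such that 0 < |x − 17| < δ implies |√x − √17| < ε.
Rationalise: √x − √17 = (x − 17)/(√x + √17), so |√x − √17| = |x − 17|/(√x + √17).
Restrict δ ≤ 17 so that |x − 17| < 17 forces x > 0, and then √x + √17 > √17.
Hence |√x − √17| < |x − 17|/√17, which is < ε once |x − 17| < √17·ε.
Take δ = min(17, √17·ε). If 0 < |x − 17| < δ then x > 0 and |√x − √17| < |x − 17|/√17 < ε.

δ = min(17, √17·ε)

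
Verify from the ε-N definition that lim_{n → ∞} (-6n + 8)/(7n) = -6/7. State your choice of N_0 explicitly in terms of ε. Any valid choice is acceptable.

N_0 = (8/7)/ε

Suppose ε > 0. For n ≥ 1, |(-6n + 8)/(7n) + 6/7| = |56|/(7(7n)) = 56/(7(7n)).
Since 7n ≥ 7n for n ≥ 1, this is ≤ 56/(7·7n) = (8/7)/n.
So |(-6n + 8)/(7n) + 6/7| < ε whenever n > (8/7)/ε.
Take N_0 = (8/7)/ε. If n > N_0 then |(-6n + 8)/(7n) + 6/7| ≤ (8/7)/n < ε.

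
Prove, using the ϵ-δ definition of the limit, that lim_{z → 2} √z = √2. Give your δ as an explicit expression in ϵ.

Let ϵ > 0. We want δ > 0 such that 0 < |z − 2| < δ implies |√z − √2| < ϵ.
Multiplying by the conjugate, |√z − √2| = |z − 2|/(√z + √2).
Restrict δ ≤ 2 so that |z − 2| < 2 forces z > 0, and then √z + √2 > √2.
Hence |√z − √2| < |z − 2|/√2, which is < ϵ once |z − 2| < √2·ϵ.
Take δ = min(2, √2·ϵ). If 0 < |z − 2| < δ then z > 0 and |√z − √2| < |z − 2|/√2 < ϵ.

δ = min(2, √2·ϵ)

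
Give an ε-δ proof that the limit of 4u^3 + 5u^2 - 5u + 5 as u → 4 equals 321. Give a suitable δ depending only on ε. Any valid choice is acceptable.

Let ε > 0. We want δ > 0 such that 0 < |u − 4| < δ implies |(4u^3 + 5u^2 - 5u + 5) − 321| < ε.
(4u^3 + 5u^2 - 5u + 5) − 321 = 4u^3 + 5u^2 - 5u - 316 = (u − 4)(4u^2 + 21u + 79).
So |(4u^3 + 5u^2 - 5u + 5) − 321| = |u − 4|·|4u^2 + 21u + 79|.
Assume first that |u − 4| < 2, so |u| < 6. Then |4u^2 + 21u + 79| ≤ 4·6^2 + 21·6 + 79 = 349.
Hence |(4u^3 + 5u^2 - 5u + 5) − 321| ≤ 349|u − 4| < ε provided |u − 4| < ε/349.
Take δ = min(2, ε/349). Then 0 < |u − 4| < δ gives both |u − 4| < 2 and |u − 4| < ε/349, so |(4u^3 + 5u^2 - 5u + 5) − 321| < ε.

δ = min(2, ε/349)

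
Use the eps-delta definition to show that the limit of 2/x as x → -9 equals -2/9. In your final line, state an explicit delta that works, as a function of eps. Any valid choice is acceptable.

Let eps > 0. We seek delta > 0 such that 0 < |x + 9| < delta implies |2/x + 2/9| < eps.
|2/x + 2/9| = 2·|-9 − x|/(9·|x|) = 2|x + 9|/(9|x|).
Require delta ≤ 9/2 so that |x| > 9 − 9/2 = 9/2, hence 9|x| > 81/2.
Then |2/x + 2/9| < 2|x + 9|/(81/2), which is < eps when |x + 9| < (81/4)eps.
Take delta = min(9/2, (81/4)eps). Then 0 < |x + 9| < delta gives both |x + 9| < 9/2 and |x + 9| < (81/4)eps, so |2/x + 2/9| < eps.

delta = min(9/2, (81/4)eps)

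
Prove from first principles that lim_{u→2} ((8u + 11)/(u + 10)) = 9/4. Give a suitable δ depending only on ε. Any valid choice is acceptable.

δ = min(6, (24/23)ε)

Let ε > 0. We want δ > 0 with 0 < |u − 2| < δ ⇒ |(8u + 11)/(u + 10) − (9/4)| < ε.
Combining over a common denominator, (8u + 11)/(u + 10) − (9/4) = [(8u + 11)·12 − 27·(u + 10)] / [12·(u + 10)] = 69(u − 2) / (12(u + 10)).
So |(8u + 11)/(u + 10) − (9/4)| = 69|u − 2| / (12·|u + 10|).
Restrict δ ≤ 6. Then |u − 2| < 6 gives |u + 10| = |(u − 2) + 12| ≥ 12 − 6 = 6.
Hence |(8u + 11)/(u + 10) − (9/4)| < 69|u − 2|/(12·6) = (23/24)|u − 2|, which is < ε once |u − 2| < (24/23)ε.
Take δ = min(6, (24/23)ε). Then 0 < |u − 2| < δ forces both bounds, so |(8u + 11)/(u + 10) − (9/4)| < ε.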